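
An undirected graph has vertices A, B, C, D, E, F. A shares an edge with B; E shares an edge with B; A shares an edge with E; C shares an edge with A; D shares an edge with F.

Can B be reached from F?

No

Explore from F.
Distance 1: reach D.
The search is exhausted without reaching B; it lies in a different component.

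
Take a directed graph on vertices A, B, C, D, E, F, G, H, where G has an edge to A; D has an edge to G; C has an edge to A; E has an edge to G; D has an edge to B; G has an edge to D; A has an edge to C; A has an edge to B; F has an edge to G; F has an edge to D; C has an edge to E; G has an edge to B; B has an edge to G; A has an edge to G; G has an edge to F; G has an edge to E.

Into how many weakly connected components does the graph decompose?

From A: component {A, B, C, D, E, F, G}.
From H: component {H}.
That's 2 components.

2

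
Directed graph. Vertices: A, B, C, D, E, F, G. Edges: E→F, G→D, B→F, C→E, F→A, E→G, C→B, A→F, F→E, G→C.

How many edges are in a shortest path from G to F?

3

Distance 0: G.
Distance 1: C, D.
Distance 2: B, E.
Distance 3: F — contains F.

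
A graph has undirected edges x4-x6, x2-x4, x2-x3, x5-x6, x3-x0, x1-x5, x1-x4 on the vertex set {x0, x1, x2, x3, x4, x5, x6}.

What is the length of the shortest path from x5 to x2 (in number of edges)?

Distance 0: x5.
Distance 1: x1, x6.
Distance 2: x4.
Distance 3: x2 — contains x2.

3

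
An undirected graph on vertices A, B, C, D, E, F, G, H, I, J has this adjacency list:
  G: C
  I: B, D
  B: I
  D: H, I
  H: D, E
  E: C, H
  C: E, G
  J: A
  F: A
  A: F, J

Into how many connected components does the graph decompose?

2

From A: component {A, F, J}.
From B: component {B, C, D, E, G, H, I}.
That's 2 components.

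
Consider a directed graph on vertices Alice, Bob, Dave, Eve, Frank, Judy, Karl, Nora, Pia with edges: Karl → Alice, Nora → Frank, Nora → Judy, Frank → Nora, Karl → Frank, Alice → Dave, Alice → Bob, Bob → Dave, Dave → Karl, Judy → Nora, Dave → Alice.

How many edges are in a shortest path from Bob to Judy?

Distance 0: Bob.
Distance 1: Dave.
Distance 2: Alice, Karl.
Distance 3: Frank.
Distance 4: Nora.
Distance 5: Judy — contains Judy.

5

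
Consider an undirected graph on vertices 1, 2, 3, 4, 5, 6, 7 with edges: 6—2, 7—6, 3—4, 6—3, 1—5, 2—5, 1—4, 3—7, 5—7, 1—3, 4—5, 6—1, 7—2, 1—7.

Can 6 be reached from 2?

Yes

Explore from 2.
Distance 1: reach 5, 6, 7.
Found 6.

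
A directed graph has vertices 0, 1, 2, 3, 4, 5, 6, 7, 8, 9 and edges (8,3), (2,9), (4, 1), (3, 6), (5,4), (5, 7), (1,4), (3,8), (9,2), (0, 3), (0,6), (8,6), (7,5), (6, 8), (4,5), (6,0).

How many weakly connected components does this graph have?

3

From 0: component {0, 3, 6, 8}.
From 1: component {1, 4, 5, 7}.
From 2: component {2, 9}.
That's 3 components.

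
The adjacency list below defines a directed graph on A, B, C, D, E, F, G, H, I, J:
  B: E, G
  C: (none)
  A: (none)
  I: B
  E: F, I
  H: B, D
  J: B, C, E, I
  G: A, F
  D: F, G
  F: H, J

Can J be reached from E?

Explore from E.
Distance 1: reach F, I.
Distance 2: reach B, H, J.
Found J.

Yes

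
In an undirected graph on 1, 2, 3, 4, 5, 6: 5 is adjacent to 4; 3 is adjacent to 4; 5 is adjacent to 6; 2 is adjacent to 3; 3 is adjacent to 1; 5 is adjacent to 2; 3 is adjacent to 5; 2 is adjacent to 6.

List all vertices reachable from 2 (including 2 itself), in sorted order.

Start at 2.
Its neighbours: 3, 5, 6.
Then their neighbours: 1, 4.
Every vertex is now reached.

1, 2, 3, 4, 5, 6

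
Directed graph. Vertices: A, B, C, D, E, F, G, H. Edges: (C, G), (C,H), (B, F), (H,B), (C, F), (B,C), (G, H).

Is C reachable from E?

E has no outgoing edges, so nothing is reachable from it.

No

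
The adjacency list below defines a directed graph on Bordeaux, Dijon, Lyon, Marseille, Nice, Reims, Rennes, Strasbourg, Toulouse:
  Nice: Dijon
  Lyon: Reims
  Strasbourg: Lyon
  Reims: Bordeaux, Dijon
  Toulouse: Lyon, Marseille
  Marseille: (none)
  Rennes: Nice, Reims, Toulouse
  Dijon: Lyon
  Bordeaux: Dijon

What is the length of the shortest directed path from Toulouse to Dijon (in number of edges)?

3

Distance 0: Toulouse.
Distance 1: Lyon, Marseille.
Distance 2: Reims.
Distance 3: Bordeaux, Dijon — contains Dijon.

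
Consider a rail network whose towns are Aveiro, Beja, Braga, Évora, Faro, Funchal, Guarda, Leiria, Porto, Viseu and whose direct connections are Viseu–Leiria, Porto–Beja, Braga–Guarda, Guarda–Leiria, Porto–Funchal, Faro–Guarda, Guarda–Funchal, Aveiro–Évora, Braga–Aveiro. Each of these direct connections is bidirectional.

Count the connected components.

From Aveiro: component {Aveiro, Beja, Braga, Évora, Faro, Funchal, Guarda, Leiria, Porto, Viseu}.
That's 1 component.

1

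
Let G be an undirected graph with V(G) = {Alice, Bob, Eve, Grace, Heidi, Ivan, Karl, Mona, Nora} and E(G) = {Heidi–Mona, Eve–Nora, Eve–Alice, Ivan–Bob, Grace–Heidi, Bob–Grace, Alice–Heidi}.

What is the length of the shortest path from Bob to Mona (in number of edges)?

Distance 0: Bob.
Distance 1: Grace, Ivan.
Distance 2: Heidi.
Distance 3: Alice, Mona — contains Mona.

3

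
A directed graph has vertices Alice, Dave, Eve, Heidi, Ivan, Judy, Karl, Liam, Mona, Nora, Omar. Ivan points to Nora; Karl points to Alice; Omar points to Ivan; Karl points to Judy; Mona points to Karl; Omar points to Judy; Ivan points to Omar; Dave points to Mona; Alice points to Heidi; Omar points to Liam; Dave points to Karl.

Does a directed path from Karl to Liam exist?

No

Explore from Karl.
Distance 1: reach Alice, Judy.
Distance 2: reach Heidi.
The search from Karl is exhausted; no directed path reaches Liam.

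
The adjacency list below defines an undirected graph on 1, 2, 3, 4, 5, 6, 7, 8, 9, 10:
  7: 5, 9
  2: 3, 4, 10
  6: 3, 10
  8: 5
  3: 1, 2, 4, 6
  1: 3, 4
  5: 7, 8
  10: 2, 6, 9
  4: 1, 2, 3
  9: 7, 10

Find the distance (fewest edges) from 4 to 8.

6

Distance 0: 4.
Distance 1: 1, 2, 3.
Distance 2: 6, 10.
Distance 3: 9.
Distance 4: 7.
Distance 5: 5.
Distance 6: 8 — contains 8.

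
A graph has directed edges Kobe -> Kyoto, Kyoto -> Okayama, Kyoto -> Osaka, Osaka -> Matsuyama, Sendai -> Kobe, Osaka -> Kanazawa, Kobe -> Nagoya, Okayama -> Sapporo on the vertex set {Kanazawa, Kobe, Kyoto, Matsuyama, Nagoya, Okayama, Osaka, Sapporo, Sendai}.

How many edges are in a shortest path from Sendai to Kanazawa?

4

Distance 0: Sendai.
Distance 1: Kobe.
Distance 2: Kyoto, Nagoya.
Distance 3: Okayama, Osaka.
Distance 4: Kanazawa, Matsuyama, Sapporo — contains Kanazawa.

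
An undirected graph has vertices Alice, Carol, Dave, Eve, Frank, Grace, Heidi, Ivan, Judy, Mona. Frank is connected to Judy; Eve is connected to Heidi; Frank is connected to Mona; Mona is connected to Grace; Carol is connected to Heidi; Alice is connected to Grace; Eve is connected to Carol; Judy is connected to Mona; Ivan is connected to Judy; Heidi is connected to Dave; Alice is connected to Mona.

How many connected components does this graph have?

From Alice: component {Alice, Frank, Grace, Ivan, Judy, Mona}.
From Carol: component {Carol, Dave, Eve, Heidi}.
That's 2 components.

2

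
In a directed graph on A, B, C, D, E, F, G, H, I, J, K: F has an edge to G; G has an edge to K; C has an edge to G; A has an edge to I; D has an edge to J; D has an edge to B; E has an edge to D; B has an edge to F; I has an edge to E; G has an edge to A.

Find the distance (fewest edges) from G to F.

6

Distance 0: G.
Distance 1: A, K.
Distance 2: I.
Distance 3: E.
Distance 4: D.
Distance 5: B, J.
Distance 6: F — contains F.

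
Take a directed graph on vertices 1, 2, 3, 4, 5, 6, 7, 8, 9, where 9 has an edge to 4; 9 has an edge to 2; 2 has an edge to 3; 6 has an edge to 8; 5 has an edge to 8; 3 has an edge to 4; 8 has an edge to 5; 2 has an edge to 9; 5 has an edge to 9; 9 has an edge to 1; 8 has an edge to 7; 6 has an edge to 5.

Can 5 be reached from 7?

7 has no outgoing edges, so nothing is reachable from it.

No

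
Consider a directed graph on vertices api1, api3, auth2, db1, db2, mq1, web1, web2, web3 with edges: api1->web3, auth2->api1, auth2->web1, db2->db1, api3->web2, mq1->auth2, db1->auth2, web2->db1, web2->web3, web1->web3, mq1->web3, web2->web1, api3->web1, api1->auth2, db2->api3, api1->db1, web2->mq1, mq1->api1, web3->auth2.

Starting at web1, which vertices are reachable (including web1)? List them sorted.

api1, auth2, db1, web1, web3

Start at web1.
Its neighbours: web3.
Then their neighbours: auth2.
Then next layer: api1.
Then next layer: db1.
Nothing further is reachable.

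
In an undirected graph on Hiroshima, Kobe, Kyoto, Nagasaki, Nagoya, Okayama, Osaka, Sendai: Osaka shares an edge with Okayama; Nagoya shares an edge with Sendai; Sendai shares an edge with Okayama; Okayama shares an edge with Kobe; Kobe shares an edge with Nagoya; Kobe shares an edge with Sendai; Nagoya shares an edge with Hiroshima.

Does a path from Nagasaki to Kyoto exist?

Nagasaki has no edges, so nothing is reachable from it.

No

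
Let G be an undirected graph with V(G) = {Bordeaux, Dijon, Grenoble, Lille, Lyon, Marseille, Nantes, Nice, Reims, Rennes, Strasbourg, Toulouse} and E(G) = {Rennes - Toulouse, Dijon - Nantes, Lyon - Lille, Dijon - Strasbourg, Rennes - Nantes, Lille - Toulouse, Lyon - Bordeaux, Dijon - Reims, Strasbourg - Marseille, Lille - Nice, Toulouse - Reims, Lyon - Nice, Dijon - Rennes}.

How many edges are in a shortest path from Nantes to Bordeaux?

5

Distance 0: Nantes.
Distance 1: Dijon, Rennes.
Distance 2: Reims, Strasbourg, Toulouse.
Distance 3: Lille, Marseille.
Distance 4: Lyon, Nice.
Distance 5: Bordeaux — contains Bordeaux.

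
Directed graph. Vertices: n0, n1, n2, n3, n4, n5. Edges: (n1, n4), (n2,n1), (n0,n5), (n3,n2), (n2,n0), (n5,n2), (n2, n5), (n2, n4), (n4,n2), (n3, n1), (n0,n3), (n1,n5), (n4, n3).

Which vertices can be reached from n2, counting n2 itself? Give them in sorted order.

n0, n1, n2, n3, n4, n5

Start at n2.
Its neighbours: n0, n1, n4, n5.
Then their neighbours: n3.
Every vertex is now reached.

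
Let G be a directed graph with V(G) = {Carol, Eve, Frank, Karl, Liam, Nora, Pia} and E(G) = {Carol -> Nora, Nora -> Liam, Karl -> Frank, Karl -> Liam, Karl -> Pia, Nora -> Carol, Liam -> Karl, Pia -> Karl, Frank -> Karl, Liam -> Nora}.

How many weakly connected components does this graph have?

From Carol: component {Carol, Frank, Karl, Liam, Nora, Pia}.
From Eve: component {Eve}.
That's 2 components.

2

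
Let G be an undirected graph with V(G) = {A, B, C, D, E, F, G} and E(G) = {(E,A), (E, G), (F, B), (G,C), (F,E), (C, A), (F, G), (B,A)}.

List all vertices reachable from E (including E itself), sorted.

Start at E.
Its neighbours: A, F, G.
Then their neighbours: B, C.
Nothing further is reachable.

A, B, C, E, F, G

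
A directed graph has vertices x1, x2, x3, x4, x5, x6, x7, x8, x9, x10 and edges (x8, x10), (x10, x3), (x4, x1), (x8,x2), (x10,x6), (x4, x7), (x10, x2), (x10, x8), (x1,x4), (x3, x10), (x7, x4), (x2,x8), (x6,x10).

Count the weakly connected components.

From x1: component {x1, x4, x7}.
From x2: component {x2, x3, x6, x8, x10}.
From x5: component {x5}.
From x9: component {x9}.
That's 4 components.

4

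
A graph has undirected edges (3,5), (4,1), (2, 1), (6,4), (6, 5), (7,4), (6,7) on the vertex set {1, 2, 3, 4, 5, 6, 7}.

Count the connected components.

From 1: component {1, 2, 3, 4, 5, 6, 7}.
That's 1 component.

1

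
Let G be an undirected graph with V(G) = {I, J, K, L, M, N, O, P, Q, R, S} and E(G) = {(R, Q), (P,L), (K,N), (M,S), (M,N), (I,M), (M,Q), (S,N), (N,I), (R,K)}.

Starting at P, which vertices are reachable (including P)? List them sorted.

L, P

Start at P.
Its neighbours: L.
Nothing further is reachable.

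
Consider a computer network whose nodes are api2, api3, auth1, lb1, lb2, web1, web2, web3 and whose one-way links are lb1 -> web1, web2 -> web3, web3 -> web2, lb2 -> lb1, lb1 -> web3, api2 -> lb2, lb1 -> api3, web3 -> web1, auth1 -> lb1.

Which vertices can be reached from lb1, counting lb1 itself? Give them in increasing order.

api3, lb1, web1, web2, web3

Start at lb1.
Its neighbours: api3, web1, web3.
Then their neighbours: web2.
Nothing further is reachable.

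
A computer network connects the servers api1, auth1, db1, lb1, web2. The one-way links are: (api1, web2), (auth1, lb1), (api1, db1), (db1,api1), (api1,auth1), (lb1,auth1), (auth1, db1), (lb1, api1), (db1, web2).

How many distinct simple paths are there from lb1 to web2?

lb1→api1→auth1→db1→web2
lb1→api1→db1→web2
lb1→api1→web2
lb1→auth1→db1→api1→web2
lb1→auth1→db1→web2

5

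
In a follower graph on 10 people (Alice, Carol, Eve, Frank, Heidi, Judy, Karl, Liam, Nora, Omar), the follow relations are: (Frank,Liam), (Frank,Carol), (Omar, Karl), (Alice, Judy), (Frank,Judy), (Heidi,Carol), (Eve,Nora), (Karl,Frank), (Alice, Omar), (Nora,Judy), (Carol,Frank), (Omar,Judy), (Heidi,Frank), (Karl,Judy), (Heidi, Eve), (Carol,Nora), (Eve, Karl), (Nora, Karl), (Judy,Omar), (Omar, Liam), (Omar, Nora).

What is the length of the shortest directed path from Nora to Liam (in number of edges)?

3

Distance 0: Nora.
Distance 1: Judy, Karl.
Distance 2: Frank, Omar.
Distance 3: Carol, Liam — contains Liam.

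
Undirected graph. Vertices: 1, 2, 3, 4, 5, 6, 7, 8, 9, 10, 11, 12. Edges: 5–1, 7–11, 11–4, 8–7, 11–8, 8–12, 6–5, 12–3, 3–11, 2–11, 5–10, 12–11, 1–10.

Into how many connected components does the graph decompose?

3

From 1: component {1, 5, 6, 10}.
From 2: component {2, 3, 4, 7, 8, 11, 12}.
From 9: component {9}.
That's 3 components.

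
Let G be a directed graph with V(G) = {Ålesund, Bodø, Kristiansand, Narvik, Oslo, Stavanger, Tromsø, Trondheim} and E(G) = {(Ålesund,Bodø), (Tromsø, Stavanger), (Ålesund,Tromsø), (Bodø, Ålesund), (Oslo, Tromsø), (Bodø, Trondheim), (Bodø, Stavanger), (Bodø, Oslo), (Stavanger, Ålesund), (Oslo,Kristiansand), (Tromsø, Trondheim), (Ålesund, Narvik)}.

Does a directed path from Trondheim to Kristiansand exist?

Trondheim has no outgoing edges, so nothing is reachable from it.

No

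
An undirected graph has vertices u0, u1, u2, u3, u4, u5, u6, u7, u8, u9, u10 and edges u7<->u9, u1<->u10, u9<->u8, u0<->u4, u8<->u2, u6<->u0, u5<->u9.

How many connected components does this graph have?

From u0: component {u0, u4, u6}.
From u1: component {u1, u10}.
From u2: component {u2, u5, u7, u8, u9}.
From u3: component {u3}.
That's 4 components.

4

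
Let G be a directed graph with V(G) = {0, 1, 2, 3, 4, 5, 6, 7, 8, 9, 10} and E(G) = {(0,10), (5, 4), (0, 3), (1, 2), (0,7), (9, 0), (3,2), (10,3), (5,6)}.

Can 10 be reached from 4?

No

4 has no outgoing edges, so nothing is reachable from it.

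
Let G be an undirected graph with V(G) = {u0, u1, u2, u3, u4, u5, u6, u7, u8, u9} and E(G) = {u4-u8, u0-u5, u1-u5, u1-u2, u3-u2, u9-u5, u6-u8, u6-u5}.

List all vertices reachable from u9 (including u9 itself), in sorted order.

Start at u9.
Its neighbours: u5.
Then their neighbours: u0, u1, u6.
Then next layer: u2, u8.
Then next layer: u3, u4.
Nothing further is reachable.

u0, u1, u2, u3, u4, u5, u6, u8, u9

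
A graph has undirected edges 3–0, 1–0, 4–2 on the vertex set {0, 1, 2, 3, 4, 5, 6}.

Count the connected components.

4

From 0: component {0, 1, 3}.
From 2: component {2, 4}.
From 5: component {5}.
From 6: component {6}.
That's 4 components.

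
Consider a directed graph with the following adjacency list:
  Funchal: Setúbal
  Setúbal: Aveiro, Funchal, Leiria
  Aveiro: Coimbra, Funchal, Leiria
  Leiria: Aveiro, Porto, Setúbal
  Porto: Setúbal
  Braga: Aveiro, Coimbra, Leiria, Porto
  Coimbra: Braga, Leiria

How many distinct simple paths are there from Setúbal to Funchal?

3

Setúbal→Aveiro→Funchal
Setúbal→Funchal
Setúbal→Leiria→Aveiro→Funchal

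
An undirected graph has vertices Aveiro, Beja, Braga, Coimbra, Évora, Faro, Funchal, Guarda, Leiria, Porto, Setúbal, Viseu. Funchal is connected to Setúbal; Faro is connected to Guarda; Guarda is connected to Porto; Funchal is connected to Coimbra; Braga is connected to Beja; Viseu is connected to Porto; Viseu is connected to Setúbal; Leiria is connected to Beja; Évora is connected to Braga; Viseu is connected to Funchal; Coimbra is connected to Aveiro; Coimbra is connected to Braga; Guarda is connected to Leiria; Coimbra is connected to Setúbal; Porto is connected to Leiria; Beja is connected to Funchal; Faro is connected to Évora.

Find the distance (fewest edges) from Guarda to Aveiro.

Distance 0: Guarda.
Distance 1: Faro, Leiria, Porto.
Distance 2: Beja, Évora, Viseu.
Distance 3: Braga, Funchal, Setúbal.
Distance 4: Coimbra.
Distance 5: Aveiro — contains Aveiro.

5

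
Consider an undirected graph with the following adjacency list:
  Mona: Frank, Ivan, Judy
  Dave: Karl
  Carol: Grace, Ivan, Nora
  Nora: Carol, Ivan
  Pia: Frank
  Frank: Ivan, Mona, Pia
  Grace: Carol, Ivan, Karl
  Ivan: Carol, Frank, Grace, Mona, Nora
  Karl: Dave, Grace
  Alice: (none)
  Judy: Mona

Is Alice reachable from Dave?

Explore from Dave.
Distance 1: reach Karl.
Distance 2: reach Grace.
Distance 3: reach Carol, Ivan.
Distance 4: reach Frank, Mona, Nora.
Distance 5: reach Judy, Pia.
The search is exhausted without reaching Alice; it lies in a different component.

No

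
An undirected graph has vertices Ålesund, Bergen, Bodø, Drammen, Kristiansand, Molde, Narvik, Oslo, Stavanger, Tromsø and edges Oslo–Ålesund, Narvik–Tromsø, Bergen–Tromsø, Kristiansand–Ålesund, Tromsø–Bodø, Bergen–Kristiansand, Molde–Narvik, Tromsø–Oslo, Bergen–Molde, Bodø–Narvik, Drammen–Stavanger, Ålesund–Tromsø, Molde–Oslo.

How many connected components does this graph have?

2

From Ålesund: component {Ålesund, Bergen, Bodø, Kristiansand, Molde, Narvik, Oslo, Tromsø}.
From Drammen: component {Drammen, Stavanger}.
That's 2 components.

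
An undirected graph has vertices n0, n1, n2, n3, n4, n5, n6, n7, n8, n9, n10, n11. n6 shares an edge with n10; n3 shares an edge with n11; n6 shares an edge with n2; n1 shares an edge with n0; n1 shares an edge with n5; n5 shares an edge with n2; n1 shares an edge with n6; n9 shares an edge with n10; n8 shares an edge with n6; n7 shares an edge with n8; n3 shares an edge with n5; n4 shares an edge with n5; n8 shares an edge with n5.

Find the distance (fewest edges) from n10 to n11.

Distance 0: n10.
Distance 1: n6, n9.
Distance 2: n1, n2, n8.
Distance 3: n0, n5, n7.
Distance 4: n3, n4.
Distance 5: n11 — contains n11.

5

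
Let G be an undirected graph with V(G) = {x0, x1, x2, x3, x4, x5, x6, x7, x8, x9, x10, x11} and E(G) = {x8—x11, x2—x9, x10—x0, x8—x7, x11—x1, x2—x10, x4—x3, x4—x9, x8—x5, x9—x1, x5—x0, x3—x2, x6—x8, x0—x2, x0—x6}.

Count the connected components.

From x0: component {x0, x1, x2, x3, x4, x5, x6, x7, x8, x9, x10, x11}.
That's 1 component.

1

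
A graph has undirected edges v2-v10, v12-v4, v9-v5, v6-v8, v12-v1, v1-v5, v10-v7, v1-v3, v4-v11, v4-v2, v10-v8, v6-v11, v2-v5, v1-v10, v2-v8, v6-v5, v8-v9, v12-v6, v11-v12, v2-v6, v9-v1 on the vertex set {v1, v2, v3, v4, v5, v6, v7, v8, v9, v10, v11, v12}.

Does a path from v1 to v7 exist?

Explore from v1.
Distance 1: reach v3, v5, v9, v10, v12.
Distance 2: reach v2, v4, v6, v7, v8, v11.
Found v7.

Yes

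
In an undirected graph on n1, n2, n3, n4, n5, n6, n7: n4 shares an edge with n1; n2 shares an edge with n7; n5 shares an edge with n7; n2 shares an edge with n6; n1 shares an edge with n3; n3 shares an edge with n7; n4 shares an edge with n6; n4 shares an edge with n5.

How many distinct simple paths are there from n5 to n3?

4

n5–n4–n1–n3
n5–n4–n6–n2–n7–n3
n5–n7–n2–n6–n4–n1–n3
n5–n7–n3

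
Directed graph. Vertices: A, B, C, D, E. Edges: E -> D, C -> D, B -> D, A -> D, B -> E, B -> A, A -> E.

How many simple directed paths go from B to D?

B→A→D
B→A→E→D
B→D
B→E→D

4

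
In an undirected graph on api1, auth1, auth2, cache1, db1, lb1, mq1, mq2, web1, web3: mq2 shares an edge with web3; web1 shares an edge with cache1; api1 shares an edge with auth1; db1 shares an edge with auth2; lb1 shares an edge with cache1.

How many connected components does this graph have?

From api1: component {api1, auth1}.
From auth2: component {auth2, db1}.
From cache1: component {cache1, lb1, web1}.
From mq1: component {mq1}.
From mq2: component {mq2, web3}.
That's 5 components.

5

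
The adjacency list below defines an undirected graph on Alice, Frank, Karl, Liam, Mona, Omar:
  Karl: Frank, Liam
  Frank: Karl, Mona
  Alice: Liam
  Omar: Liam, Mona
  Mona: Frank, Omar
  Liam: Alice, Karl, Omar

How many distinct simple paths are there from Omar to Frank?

Omar–Liam–Karl–Frank
Omar–Mona–Frank

2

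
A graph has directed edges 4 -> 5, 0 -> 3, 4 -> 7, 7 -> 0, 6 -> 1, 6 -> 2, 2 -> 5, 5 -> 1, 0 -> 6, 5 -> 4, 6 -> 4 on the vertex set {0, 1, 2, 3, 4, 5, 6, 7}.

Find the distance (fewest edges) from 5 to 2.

5

Distance 0: 5.
Distance 1: 1, 4.
Distance 2: 7.
Distance 3: 0.
Distance 4: 3, 6.
Distance 5: 2 — contains 2.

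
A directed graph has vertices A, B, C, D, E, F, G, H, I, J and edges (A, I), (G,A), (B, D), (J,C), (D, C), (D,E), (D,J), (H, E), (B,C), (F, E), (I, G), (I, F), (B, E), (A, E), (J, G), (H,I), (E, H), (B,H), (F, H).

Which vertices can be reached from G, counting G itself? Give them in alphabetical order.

Start at G.
Its neighbours: A.
Then their neighbours: E, I.
Then next layer: F, H.
Nothing further is reachable.

A, E, F, G, H, I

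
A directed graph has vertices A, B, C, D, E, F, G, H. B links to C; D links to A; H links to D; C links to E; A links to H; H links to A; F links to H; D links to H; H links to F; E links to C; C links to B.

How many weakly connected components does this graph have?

From A: component {A, D, F, H}.
From B: component {B, C, E}.
From G: component {G}.
That's 3 components.

3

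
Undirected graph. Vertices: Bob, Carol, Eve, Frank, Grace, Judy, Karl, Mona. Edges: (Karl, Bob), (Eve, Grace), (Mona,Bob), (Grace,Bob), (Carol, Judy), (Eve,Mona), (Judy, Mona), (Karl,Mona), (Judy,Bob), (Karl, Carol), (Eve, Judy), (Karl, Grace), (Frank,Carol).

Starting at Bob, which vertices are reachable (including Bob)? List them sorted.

Bob, Carol, Eve, Frank, Grace, Judy, Karl, Mona

Start at Bob.
Its neighbours: Grace, Judy, Karl, Mona.
Then their neighbours: Carol, Eve.
Then next layer: Frank.
Every vertex is now reached.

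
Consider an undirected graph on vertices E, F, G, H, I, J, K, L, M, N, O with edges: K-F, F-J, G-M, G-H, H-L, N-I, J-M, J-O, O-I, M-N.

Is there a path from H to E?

Explore from H.
Distance 1: reach G, L.
Distance 2: reach M.
Distance 3: reach J, N.
Distance 4: reach F, I, O.
Distance 5: reach K.
The search is exhausted without reaching E; it lies in a different component.

No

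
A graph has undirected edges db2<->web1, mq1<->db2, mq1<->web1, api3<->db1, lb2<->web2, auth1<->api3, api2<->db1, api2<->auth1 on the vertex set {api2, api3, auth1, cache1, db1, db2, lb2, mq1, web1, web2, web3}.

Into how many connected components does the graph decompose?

5

From api2: component {api2, api3, auth1, db1}.
From cache1: component {cache1}.
From db2: component {db2, mq1, web1}.
From lb2: component {lb2, web2}.
From web3: component {web3}.
That's 5 components.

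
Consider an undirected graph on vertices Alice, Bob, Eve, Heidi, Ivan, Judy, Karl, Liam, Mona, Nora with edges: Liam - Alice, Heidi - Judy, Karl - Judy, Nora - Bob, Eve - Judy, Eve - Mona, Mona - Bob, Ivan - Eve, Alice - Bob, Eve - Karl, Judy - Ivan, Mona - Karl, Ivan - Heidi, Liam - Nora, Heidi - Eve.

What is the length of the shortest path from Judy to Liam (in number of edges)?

Distance 0: Judy.
Distance 1: Eve, Heidi, Ivan, Karl.
Distance 2: Mona.
Distance 3: Bob.
Distance 4: Alice, Nora.
Distance 5: Liam — contains Liam.

5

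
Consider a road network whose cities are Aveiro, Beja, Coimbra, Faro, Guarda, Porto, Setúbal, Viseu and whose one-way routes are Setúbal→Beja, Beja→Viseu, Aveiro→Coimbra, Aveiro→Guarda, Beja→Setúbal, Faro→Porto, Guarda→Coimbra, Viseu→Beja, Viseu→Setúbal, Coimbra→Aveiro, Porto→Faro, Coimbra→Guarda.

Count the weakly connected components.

3

From Aveiro: component {Aveiro, Coimbra, Guarda}.
From Beja: component {Beja, Setúbal, Viseu}.
From Faro: component {Faro, Porto}.
That's 3 components.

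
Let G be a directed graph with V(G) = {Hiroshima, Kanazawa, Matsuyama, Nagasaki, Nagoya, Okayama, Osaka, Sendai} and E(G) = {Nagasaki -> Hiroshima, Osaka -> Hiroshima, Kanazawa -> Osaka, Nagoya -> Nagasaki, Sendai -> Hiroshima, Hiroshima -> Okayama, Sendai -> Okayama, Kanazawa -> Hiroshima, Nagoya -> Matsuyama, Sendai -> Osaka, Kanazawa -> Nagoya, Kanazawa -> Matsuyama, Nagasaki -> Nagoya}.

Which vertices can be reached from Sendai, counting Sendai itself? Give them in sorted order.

Hiroshima, Okayama, Osaka, Sendai

Start at Sendai.
Its neighbours: Hiroshima, Okayama, Osaka.
Nothing further is reachable.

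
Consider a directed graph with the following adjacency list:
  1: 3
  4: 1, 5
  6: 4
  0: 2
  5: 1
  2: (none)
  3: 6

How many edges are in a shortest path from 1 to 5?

4

Distance 0: 1.
Distance 1: 3.
Distance 2: 6.
Distance 3: 4.
Distance 4: 5 — contains 5.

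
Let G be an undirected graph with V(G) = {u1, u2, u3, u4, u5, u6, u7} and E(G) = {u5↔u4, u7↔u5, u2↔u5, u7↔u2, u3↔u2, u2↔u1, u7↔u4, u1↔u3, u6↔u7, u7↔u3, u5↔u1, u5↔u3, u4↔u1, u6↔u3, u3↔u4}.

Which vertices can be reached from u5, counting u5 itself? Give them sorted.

Start at u5.
Its neighbours: u1, u2, u3, u4, u7.
Then their neighbours: u6.
Every vertex is now reached.

u1, u2, u3, u4, u5, u6, u7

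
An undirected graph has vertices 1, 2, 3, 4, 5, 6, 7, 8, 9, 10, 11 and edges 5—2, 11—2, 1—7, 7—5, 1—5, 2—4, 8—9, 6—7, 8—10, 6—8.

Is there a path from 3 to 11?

3 has no edges, so nothing is reachable from it.

No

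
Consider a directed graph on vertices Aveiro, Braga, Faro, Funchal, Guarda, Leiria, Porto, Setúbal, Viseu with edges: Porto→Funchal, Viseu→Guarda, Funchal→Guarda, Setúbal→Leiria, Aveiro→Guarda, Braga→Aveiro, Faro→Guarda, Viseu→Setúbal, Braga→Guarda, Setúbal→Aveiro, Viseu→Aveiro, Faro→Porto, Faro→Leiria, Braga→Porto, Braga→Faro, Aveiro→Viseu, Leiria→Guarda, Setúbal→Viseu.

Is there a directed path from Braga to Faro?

Explore from Braga.
Distance 1: reach Aveiro, Faro, Guarda, Porto.
Found Faro.

Yes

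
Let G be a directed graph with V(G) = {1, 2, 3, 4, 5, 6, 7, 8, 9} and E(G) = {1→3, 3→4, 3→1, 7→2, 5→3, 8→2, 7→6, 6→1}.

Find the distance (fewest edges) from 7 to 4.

4

Distance 0: 7.
Distance 1: 2, 6.
Distance 2: 1.
Distance 3: 3.
Distance 4: 4 — contains 4.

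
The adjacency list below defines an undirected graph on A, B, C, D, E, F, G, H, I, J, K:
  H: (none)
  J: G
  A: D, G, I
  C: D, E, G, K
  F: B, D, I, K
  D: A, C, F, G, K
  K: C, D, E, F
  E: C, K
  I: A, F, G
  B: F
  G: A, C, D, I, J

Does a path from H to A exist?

No

H has no edges, so nothing is reachable from it.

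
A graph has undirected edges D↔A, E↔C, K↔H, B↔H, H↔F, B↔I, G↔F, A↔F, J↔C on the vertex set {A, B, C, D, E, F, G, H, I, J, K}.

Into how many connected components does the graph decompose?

2

From A: component {A, B, D, F, G, H, I, K}.
From C: component {C, E, J}.
That's 2 components.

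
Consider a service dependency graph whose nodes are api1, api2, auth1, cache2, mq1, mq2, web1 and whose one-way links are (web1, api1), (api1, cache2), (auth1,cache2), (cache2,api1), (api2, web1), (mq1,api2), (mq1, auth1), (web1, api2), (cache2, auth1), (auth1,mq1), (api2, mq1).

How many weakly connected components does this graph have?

2

From api1: component {api1, api2, auth1, cache2, mq1, web1}.
From mq2: component {mq2}.
That's 2 components.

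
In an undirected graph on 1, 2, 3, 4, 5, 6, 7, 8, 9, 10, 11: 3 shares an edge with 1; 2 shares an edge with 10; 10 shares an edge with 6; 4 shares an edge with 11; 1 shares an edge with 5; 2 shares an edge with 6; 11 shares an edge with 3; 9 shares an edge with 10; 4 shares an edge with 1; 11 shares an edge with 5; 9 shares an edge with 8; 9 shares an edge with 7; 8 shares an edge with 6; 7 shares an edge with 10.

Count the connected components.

2

From 1: component {1, 3, 4, 5, 11}.
From 2: component {2, 6, 7, 8, 9, 10}.
That's 2 components.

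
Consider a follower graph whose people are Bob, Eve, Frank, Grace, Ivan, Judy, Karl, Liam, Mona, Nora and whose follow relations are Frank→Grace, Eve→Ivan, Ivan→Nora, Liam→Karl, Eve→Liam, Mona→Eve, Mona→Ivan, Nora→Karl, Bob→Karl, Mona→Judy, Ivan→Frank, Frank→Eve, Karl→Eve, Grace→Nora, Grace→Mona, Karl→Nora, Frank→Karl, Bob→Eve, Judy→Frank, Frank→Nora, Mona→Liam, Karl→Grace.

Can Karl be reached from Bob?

Yes

Explore from Bob.
Distance 1: reach Eve, Karl.
Found Karl.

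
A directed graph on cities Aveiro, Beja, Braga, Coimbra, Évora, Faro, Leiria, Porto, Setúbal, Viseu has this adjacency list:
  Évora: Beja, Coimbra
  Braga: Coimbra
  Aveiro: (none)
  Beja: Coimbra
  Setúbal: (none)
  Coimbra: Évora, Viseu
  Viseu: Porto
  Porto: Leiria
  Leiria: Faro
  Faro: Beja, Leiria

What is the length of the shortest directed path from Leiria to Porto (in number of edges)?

Distance 0: Leiria.
Distance 1: Faro.
Distance 2: Beja.
Distance 3: Coimbra.
Distance 4: Évora, Viseu.
Distance 5: Porto — contains Porto.

5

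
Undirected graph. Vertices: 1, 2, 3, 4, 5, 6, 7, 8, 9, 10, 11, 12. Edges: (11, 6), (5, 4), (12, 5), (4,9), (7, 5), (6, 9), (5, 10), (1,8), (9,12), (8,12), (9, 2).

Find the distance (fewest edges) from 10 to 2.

4

Distance 0: 10.
Distance 1: 5.
Distance 2: 4, 7, 12.
Distance 3: 8, 9.
Distance 4: 1, 2, 6 — contains 2.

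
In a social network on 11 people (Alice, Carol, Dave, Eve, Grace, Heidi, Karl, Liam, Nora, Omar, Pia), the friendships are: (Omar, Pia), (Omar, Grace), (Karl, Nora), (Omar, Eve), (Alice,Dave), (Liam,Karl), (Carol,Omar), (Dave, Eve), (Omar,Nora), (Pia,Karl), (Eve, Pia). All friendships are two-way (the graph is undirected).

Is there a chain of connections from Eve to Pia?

Yes

Explore from Eve.
Distance 1: reach Dave, Omar, Pia.
Found Pia.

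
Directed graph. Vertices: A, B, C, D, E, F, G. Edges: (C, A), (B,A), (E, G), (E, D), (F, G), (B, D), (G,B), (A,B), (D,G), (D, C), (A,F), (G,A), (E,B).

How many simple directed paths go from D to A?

3

D→C→A
D→G→A
D→G→B→A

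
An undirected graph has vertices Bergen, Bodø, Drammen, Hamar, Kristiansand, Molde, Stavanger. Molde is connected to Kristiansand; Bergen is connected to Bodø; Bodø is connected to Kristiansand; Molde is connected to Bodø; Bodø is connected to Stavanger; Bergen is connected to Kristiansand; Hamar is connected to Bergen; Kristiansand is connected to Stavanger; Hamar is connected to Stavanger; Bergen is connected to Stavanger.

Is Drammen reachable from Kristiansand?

Explore from Kristiansand.
Distance 1: reach Bergen, Bodø, Molde, Stavanger.
Distance 2: reach Hamar.
The search is exhausted without reaching Drammen; it lies in a different component.

No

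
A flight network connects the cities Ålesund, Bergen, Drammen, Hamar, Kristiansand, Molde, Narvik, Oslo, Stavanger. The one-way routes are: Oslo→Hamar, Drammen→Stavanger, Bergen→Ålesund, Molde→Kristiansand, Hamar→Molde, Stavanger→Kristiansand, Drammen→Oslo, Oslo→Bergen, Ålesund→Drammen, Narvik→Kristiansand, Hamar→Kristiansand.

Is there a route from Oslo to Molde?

Yes

Explore from Oslo.
Distance 1: reach Bergen, Hamar.
Distance 2: reach Ålesund, Kristiansand, Molde.
Found Molde.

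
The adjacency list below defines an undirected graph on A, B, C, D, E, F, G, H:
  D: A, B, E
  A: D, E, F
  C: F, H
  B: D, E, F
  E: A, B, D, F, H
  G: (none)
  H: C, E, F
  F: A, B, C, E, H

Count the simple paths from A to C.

A–D–B–E–F–C
A–D–B–E–F–H–C
A–D–B–E–H–C
A–D–B–E–H–F–C
A–D–B–F–C
A–D–B–F–E–H–C
A–D–B–F–H–C
A–D–E–B–F–C
... and 18 more.

26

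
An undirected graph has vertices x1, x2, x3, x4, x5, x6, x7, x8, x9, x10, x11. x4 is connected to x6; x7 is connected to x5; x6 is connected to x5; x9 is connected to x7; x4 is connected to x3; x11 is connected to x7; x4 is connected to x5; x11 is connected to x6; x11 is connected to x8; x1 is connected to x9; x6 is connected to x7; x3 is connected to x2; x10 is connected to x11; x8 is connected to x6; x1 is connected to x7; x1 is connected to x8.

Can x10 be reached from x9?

Explore from x9.
Distance 1: reach x1, x7.
Distance 2: reach x5, x6, x8, x11.
Distance 3: reach x4, x10.
Found x10.

Yes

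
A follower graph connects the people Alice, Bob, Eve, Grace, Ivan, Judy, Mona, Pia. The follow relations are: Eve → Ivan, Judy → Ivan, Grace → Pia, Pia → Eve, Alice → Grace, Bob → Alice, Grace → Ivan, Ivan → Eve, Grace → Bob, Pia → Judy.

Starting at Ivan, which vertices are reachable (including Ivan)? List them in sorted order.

Eve, Ivan

Start at Ivan.
Its neighbours: Eve.
Nothing further is reachable.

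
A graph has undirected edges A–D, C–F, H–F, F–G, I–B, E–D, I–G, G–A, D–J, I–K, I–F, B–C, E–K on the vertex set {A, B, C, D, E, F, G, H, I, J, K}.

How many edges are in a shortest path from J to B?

5

Distance 0: J.
Distance 1: D.
Distance 2: A, E.
Distance 3: G, K.
Distance 4: F, I.
Distance 5: B, C, H — contains B.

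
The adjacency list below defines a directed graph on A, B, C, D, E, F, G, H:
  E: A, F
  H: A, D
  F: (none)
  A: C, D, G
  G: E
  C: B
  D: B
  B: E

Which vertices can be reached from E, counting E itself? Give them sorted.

A, B, C, D, E, F, G

Start at E.
Its neighbours: A, F.
Then their neighbours: C, D, G.
Then next layer: B.
Nothing further is reachable.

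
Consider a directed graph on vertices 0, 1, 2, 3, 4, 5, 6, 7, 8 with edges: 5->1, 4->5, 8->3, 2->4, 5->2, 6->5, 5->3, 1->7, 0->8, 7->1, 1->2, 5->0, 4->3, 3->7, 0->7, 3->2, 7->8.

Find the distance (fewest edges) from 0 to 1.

Distance 0: 0.
Distance 1: 7, 8.
Distance 2: 1, 3 — contains 1.

2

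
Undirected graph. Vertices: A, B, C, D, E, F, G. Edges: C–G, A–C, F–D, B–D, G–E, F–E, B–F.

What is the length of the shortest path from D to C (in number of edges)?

Distance 0: D.
Distance 1: B, F.
Distance 2: E.
Distance 3: G.
Distance 4: C — contains C.

4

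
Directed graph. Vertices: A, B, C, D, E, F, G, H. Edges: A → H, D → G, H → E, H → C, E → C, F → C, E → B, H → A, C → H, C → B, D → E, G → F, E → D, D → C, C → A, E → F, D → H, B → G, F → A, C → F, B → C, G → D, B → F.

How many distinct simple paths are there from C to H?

C→A→H
C→B→F→A→H
C→B→G→D→E→F→A→H
C→B→G→D→H
C→B→G→F→A→H
C→F→A→H
C→H

7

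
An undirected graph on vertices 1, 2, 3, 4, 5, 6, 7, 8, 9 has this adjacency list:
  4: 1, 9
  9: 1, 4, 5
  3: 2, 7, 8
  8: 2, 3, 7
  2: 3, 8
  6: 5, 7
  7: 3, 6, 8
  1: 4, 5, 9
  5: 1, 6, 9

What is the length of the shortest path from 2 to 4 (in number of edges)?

Distance 0: 2.
Distance 1: 3, 8.
Distance 2: 7.
Distance 3: 6.
Distance 4: 5.
Distance 5: 1, 9.
Distance 6: 4 — contains 4.

6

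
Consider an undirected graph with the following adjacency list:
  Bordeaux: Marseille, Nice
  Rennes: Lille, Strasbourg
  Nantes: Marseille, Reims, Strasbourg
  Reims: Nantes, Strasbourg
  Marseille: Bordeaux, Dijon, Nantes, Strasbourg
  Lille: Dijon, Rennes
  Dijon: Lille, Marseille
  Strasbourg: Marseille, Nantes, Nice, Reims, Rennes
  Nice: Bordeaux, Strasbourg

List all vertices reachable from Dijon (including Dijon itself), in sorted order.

Bordeaux, Dijon, Lille, Marseille, Nantes, Nice, Reims, Rennes, Strasbourg

Start at Dijon.
Its neighbours: Lille, Marseille.
Then their neighbours: Bordeaux, Nantes, Rennes, Strasbourg.
Then next layer: Nice, Reims.
Every vertex is now reached.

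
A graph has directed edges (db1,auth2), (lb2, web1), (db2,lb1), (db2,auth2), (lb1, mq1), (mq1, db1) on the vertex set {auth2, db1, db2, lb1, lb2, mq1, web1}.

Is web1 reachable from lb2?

Yes

Explore from lb2.
Distance 1: reach web1.
Found web1.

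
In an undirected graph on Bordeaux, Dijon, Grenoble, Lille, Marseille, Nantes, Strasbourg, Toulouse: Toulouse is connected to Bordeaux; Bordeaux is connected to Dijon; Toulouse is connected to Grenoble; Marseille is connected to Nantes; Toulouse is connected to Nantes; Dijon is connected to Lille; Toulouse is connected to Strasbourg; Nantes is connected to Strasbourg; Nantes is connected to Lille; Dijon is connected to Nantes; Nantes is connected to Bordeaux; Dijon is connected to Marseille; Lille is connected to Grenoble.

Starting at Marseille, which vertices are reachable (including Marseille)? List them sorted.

Start at Marseille.
Its neighbours: Dijon, Nantes.
Then their neighbours: Bordeaux, Lille, Strasbourg, Toulouse.
Then next layer: Grenoble.
Every vertex is now reached.

Bordeaux, Dijon, Grenoble, Lille, Marseille, Nantes, Strasbourg, Toulouse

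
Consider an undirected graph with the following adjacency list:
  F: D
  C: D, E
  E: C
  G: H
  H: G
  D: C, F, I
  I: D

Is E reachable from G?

Explore from G.
Distance 1: reach H.
The search is exhausted without reaching E; it lies in a different component.

No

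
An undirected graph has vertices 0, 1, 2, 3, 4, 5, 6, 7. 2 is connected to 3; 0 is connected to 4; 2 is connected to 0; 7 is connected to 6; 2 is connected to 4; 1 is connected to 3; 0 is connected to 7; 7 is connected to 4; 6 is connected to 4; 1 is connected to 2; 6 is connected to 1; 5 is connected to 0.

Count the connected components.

1

From 0: component {0, 1, 2, 3, 4, 5, 6, 7}.
That's 1 component.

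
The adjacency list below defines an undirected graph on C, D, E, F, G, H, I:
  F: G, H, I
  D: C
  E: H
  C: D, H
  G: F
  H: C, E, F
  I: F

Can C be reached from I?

Explore from I.
Distance 1: reach F.
Distance 2: reach G, H.
Distance 3: reach C, E.
Found C.

Yes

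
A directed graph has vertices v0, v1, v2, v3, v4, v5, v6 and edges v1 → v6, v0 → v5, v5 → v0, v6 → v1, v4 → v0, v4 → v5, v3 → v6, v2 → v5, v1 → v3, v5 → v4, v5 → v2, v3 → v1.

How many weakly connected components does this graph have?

2

From v0: component {v0, v2, v4, v5}.
From v1: component {v1, v3, v6}.
That's 2 components.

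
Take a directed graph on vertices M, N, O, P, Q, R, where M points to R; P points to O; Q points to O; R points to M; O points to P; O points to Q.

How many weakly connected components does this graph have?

3

From M: component {M, R}.
From N: component {N}.
From O: component {O, P, Q}.
That's 3 components.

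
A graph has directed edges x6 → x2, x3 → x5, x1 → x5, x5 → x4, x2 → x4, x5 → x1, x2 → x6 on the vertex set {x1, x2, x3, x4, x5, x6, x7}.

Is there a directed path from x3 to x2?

No

Explore from x3.
Distance 1: reach x5.
Distance 2: reach x1, x4.
The search from x3 is exhausted; no directed path reaches x2.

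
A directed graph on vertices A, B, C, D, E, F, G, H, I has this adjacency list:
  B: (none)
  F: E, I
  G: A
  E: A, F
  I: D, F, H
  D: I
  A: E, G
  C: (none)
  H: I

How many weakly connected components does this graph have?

From A: component {A, D, E, F, G, H, I}.
From B: component {B}.
From C: component {C}.
That's 3 components.

3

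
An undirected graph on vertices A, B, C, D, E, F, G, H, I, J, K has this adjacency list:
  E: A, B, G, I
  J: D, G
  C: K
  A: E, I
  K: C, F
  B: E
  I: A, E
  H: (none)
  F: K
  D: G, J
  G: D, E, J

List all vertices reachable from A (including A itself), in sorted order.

A, B, D, E, G, I, J

Start at A.
Its neighbours: E, I.
Then their neighbours: B, G.
Then next layer: D, J.
Nothing further is reachable.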